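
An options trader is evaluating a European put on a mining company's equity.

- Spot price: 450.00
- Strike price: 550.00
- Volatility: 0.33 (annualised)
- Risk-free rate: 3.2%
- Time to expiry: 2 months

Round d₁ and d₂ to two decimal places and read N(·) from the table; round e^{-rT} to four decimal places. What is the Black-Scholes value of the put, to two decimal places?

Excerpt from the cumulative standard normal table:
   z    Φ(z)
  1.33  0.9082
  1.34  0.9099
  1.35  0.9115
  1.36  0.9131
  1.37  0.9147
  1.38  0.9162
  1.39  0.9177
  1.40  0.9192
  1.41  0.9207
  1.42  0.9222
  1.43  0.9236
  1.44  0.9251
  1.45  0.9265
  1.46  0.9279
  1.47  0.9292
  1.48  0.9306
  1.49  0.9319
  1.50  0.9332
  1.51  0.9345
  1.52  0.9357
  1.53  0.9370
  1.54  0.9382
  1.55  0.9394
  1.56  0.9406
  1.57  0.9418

σ√T = 0.33 × 0.4082 = 0.1347
ln(S/K) + (r + σ²/2)T = ln(450/550) + (0.032 + 0.33²/2)·0.1667 = -0.2007 + 0.0144 = -0.1863
d₁ = -0.1863 / 0.1347 = -1.3826 → -1.38
d₂ = d₁ − σ√T = -1.3826 − 0.1347 = -1.5173 → -1.52
e^(−rT) = e^(−0.032·0.1667) = 0.9947
N(−d₂) = N(1.52) = 0.9357;  N(−d₁) = N(1.38) = 0.9162
P = 550·0.9947·0.9357 − 450·0.9162 = 511.9074 − 412.2900 = 99.6174

99.62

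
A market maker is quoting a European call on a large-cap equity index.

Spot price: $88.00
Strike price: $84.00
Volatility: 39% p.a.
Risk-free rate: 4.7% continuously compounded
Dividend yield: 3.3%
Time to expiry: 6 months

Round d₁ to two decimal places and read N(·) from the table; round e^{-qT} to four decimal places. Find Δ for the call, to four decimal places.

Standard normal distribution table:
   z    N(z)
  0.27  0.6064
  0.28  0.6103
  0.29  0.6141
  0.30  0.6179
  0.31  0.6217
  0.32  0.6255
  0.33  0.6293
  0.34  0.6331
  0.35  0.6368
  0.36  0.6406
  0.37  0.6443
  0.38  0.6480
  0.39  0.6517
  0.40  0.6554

σ√T = 0.39 × 0.7071 = 0.2758
ln(S/K) + (r − q + σ²/2)T = ln(88/84) + (0.047 − 0.033 + 0.39²/2)·0.5 = 0.0465 + 0.0450 = 0.0915
d₁ = 0.0915 / 0.2758 = 0.3320 which rounds to 0.33
N(d₁) = N(0.33) = 0.6293
Δ_call = e^(−qT)·N(d₁) = 0.9836·0.6293 = 0.6190

0.6190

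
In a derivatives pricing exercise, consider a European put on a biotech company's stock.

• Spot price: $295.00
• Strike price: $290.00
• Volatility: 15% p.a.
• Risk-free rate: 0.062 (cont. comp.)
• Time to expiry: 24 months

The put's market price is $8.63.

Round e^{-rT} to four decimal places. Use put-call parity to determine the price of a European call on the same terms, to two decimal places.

$47.44

e^(−rT) = e^(−0.062·2) = 0.8834
Put-call parity: C − P = S − K·e^(−rT) = 295 − 290·0.8834 = 295 − 256.1860 = 38.8140
C = P + (C − P) = 8.63 + (38.8140) = 47.4440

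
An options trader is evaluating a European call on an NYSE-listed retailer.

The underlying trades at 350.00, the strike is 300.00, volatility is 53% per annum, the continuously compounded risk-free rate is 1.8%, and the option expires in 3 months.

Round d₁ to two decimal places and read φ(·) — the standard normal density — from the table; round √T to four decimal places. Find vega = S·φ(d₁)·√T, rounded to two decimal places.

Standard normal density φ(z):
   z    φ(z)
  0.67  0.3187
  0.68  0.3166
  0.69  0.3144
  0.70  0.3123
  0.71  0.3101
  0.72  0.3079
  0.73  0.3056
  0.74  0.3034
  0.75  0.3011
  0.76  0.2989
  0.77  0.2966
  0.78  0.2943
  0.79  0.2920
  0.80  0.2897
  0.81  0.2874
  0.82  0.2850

T = 0.25;  σ√T = 0.2650
ln(S/K) + (r + σ²/2)T = ln(350/300) + (0.018 + 0.53²/2)·0.25 = 0.1542 + 0.0396 = 0.1938
d₁ = 0.1938 / 0.2650 = 0.7312 ≈ 0.73
√T = √0.25 = 0.5000
φ(d₁) = φ(0.73) = 0.3056
vega = S·φ(d₁)·√T = 350·0.3056·0.5000 = 53.4800
(The put has the same vega.)

53.48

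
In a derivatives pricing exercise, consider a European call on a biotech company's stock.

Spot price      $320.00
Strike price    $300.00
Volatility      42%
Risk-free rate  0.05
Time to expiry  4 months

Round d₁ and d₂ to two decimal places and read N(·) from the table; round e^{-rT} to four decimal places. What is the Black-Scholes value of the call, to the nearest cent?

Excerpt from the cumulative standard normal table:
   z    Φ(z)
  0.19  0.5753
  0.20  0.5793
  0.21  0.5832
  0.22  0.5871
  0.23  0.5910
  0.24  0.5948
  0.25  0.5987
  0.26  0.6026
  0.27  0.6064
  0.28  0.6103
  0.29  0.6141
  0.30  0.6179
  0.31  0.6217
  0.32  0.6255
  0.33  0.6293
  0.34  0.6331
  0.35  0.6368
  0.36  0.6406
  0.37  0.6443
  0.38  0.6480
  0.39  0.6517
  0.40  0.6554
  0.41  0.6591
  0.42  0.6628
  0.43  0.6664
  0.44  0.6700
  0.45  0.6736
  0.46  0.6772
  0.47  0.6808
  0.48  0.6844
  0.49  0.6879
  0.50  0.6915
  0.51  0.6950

$44.63

σ√T = 0.42·√0.3333 = 0.2425
d₁ = [ln(320/300) + (0.05 + 0.42²/2)·0.3333] / 0.2425 = [0.0645 + 0.0461] / 0.2425 = 0.4561 which rounds to 0.46
d₂ = d₁ − σ√T = 0.4561 − 0.2425 = 0.2136 which rounds to 0.21
exp(−rT) = exp(−0.05·0.3333) = 0.9835
N(d₁) = N(0.46) = 0.6772;  N(d₂) = N(0.21) = 0.5832
C = 320·0.6772 − 300·0.9835·0.5832 = 216.7040 − 172.0732 = 44.6308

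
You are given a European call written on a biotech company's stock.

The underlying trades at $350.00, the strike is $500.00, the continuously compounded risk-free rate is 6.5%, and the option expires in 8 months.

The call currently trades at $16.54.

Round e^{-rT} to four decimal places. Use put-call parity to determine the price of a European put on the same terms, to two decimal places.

$145.34

e^(−rT) = e^(−0.065·0.6667) = 0.9576
Put-call parity: C − P = S − K·e^(−rT) = 350 − 500·0.9576 = 350 − 478.8000 = -128.8000
P = C − (C − P) = 16.54 − (-128.8000) = 145.3400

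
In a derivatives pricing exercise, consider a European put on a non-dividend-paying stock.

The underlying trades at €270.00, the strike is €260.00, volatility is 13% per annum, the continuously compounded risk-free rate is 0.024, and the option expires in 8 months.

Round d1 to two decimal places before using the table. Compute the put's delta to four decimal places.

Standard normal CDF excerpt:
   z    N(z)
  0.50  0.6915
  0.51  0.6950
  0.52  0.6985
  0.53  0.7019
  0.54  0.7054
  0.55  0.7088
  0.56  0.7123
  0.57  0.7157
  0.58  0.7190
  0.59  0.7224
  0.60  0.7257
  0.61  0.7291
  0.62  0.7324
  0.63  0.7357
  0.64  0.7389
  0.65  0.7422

-0.2877

T = 0.6667;  σ√T = 0.1061
d₁ = [ln(270/260) + (0.024 + 0.13²/2)·0.6667] / 0.1061 = [0.0377 + 0.0216] / 0.1061 = 0.5594 ≈ 0.56
N(d₁) = N(0.56) = 0.7123
Δ_put = N(d₁) − 1 = 0.7123 − 1 = -0.2877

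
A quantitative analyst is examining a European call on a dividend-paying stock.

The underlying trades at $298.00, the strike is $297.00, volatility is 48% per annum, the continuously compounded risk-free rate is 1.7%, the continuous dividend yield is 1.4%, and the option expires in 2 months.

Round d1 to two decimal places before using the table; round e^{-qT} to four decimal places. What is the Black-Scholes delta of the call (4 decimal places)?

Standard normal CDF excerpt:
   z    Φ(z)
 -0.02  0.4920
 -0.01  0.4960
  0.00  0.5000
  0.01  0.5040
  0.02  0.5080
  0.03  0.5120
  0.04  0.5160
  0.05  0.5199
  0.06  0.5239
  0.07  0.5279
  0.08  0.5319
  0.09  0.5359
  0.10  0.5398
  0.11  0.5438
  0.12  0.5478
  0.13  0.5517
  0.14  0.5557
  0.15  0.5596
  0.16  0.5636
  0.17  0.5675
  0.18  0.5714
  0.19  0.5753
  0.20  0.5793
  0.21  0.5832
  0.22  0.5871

0.5465

T = 0.1667;  σ√T = 0.1960
d₁ = [ln(298/297) + (0.017 − 0.014 + ½·0.48²)·0.1667] / (σ√T) = (0.0034 + 0.0197) / 0.1960 = 0.1177 which rounds to 0.12
N(d₁) = N(0.12) = 0.5478
Δ_call = e^(−qT)·N(d₁) = 0.9977·0.5478 = 0.5465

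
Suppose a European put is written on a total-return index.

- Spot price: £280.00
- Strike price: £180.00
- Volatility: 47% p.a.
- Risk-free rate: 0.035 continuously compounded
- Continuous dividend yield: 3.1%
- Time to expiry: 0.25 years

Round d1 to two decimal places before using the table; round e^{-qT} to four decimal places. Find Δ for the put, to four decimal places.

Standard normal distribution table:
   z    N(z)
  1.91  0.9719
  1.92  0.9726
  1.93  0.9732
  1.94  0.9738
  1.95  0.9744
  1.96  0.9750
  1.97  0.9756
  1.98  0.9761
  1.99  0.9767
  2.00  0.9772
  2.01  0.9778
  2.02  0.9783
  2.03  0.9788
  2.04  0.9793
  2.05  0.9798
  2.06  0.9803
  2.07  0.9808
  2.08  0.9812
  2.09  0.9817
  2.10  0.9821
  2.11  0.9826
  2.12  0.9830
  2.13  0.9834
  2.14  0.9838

-0.0226

T = 0.25;  σ√T = 0.2350
ln(S/K) + (r − q + σ²/2)T = ln(280/180) + (0.035 − 0.031 + 0.47²/2)·0.25 = 0.4418 + 0.0286 = 0.4704
d₁ = 0.4704 / 0.2350 = 2.0019 ⇒ 2.00
N(d₁) = N(2.00) = 0.9772
Δ_put = exp(−qT)·(N(d₁) − 1) = 0.9923·(0.9772 − 1) = -0.0226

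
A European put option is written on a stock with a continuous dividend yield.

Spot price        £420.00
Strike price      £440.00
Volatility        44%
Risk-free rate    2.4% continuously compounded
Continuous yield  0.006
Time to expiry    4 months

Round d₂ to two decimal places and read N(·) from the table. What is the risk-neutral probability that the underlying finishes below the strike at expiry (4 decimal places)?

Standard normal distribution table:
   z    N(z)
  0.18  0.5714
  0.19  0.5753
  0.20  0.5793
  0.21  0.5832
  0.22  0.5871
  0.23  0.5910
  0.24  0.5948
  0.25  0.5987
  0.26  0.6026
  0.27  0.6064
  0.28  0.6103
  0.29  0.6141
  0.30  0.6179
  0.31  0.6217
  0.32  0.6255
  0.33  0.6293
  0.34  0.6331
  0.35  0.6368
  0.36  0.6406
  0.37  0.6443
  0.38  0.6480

0.6141

σ√T = 0.44 × 0.5774 = 0.2540
d₁ = [ln(420/440) + (0.024 − 0.006 + 0.44²/2)·0.3333] / 0.2540 = [-0.0465 + 0.0383] / 0.2540 = -0.0325 which rounds to -0.03
d₂ = d₁ − σ√T = -0.0325 − 0.2540 = -0.2865 which rounds to -0.29
Pr(exercise) under Q = N(−d₂) = N(0.29) = 0.6141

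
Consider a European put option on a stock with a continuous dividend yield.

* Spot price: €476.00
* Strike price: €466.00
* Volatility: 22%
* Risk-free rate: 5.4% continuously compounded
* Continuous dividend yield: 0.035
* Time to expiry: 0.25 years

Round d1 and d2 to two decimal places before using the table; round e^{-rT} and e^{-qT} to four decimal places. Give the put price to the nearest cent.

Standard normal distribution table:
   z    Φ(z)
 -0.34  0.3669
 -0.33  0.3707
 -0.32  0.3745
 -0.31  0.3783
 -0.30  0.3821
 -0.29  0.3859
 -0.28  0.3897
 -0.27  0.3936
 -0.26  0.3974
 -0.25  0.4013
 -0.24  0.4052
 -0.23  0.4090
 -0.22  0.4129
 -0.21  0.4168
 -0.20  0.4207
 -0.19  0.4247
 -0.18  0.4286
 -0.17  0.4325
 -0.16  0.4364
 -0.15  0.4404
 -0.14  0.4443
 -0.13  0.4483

€14.96

σ√T = 0.22·√0.25 = 0.1100
d₁ = [ln(476/466) + (0.054 − 0.035 + ½·0.22²)·0.25] / (σ√T) = (0.0212 + 0.0108) / 0.1100 = 0.2912 ≈ 0.29
d₂ = 0.2912 − 0.1100 = 0.1812 ≈ 0.18
exp(−qT) = exp(−0.035·0.25) = 0.9913;  exp(−rT) = exp(−0.054·0.25) = 0.9866
P = 466·0.9866·N(-0.18) − 476·0.9913·N(-0.29) = 466·0.9866·0.4286 − 476·0.9913·0.3859 = 197.0513 − 182.0903 = 14.9609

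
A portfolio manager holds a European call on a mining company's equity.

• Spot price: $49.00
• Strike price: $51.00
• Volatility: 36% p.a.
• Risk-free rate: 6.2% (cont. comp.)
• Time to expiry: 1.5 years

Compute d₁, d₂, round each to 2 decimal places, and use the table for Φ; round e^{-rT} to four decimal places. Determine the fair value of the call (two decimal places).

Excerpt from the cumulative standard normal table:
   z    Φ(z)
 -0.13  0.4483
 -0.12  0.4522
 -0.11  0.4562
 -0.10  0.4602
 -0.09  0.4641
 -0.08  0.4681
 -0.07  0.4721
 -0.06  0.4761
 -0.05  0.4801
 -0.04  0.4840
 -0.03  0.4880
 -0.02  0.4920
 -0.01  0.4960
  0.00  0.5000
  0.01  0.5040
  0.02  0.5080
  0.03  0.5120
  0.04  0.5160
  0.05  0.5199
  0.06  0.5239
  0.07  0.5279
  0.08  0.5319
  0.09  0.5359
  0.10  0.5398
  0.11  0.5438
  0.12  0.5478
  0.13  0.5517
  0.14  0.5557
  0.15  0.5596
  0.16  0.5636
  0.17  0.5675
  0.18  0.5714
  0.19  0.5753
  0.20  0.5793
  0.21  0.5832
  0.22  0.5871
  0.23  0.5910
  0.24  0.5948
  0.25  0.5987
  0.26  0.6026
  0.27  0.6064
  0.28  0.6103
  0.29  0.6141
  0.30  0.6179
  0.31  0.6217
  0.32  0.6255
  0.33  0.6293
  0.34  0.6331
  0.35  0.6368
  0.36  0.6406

$9.64

σ√T = 0.36·√1.5 = 0.4409
d₁ = [ln(49/51) + (0.062 + 0.36²/2)·1.5] / 0.4409 = [-0.0400 + 0.1902] / 0.4409 = 0.3406 ≈ 0.34
d₂ = d₁ − σ√T = 0.3406 − 0.4409 = -0.1003 ≈ -0.10
e^(−rT) = e^(−0.062·1.5) = 0.9112
N(d₁) = N(0.34) = 0.6331;  N(d₂) = N(-0.10) = 0.4602
C = 49·0.6331 − 51·0.9112·0.4602 = 31.0219 − 21.3860 = 9.6359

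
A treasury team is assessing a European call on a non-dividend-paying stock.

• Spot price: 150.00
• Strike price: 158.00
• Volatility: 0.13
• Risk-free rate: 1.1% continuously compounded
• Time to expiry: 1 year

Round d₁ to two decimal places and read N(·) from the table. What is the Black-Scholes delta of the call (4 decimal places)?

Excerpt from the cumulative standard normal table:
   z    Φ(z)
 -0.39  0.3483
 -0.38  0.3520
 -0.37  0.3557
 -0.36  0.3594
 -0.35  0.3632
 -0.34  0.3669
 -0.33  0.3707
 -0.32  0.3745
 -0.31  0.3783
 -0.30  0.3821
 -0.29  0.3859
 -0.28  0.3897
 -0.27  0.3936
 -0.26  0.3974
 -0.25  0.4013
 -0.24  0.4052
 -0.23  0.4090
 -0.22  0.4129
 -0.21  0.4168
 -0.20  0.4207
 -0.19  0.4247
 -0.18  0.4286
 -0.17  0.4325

σ√T = 0.13·√1 = 0.1300
d₁ = [ln(150/158) + (0.011 + 0.13²/2)·1] / 0.1300 = [-0.0520 + 0.0195] / 0.1300 = -0.2501 → -0.25
N(d₁) = N(-0.25) = 0.4013
Δ_call = N(d₁) = 0.4013

0.4013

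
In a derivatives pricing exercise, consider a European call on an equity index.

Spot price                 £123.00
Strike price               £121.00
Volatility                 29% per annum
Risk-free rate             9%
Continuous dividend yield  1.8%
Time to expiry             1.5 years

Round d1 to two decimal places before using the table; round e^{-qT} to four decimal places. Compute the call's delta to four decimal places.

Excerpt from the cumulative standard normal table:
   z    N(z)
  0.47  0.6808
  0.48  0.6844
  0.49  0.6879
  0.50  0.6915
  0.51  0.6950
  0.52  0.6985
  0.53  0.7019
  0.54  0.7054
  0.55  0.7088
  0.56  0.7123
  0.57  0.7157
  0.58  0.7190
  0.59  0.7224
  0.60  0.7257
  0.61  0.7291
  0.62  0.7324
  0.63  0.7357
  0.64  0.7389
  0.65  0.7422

σ√T = 0.29 × 1.2247 = 0.3552
d₁ = [ln(123/121) + (0.09 − 0.018 + 0.29²/2)·1.5] / 0.3552 = [0.0164 + 0.1711] / 0.3552 = 0.5278 ≈ 0.53
N(d₁) = N(0.53) = 0.7019
Δ_call = e^(−qT)·N(d₁) = 0.9734·0.7019 = 0.6832

0.6832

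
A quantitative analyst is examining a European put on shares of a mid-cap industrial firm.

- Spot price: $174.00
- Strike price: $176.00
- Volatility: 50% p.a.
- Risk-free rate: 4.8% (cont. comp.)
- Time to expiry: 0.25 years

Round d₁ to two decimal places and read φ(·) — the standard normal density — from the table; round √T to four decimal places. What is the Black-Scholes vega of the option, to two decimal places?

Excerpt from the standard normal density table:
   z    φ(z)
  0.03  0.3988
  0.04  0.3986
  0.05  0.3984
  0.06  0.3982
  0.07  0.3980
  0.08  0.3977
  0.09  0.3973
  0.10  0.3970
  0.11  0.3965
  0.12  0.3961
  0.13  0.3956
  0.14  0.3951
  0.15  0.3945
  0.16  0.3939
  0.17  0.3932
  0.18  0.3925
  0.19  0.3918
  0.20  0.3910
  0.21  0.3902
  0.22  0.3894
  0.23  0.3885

σ√T = 0.5·√0.25 = 0.2500
d₁ = [ln(174/176) + (0.048 + 0.5²/2)·0.25] / 0.2500 = [-0.0114 + 0.0432] / 0.2500 = 0.1273 which rounds to 0.13
√T = √0.25 = 0.5000
φ(d₁) = φ(0.13) = 0.3956
vega = S·φ(d₁)·√T = 174·0.3956·0.5000 = 34.4172

34.42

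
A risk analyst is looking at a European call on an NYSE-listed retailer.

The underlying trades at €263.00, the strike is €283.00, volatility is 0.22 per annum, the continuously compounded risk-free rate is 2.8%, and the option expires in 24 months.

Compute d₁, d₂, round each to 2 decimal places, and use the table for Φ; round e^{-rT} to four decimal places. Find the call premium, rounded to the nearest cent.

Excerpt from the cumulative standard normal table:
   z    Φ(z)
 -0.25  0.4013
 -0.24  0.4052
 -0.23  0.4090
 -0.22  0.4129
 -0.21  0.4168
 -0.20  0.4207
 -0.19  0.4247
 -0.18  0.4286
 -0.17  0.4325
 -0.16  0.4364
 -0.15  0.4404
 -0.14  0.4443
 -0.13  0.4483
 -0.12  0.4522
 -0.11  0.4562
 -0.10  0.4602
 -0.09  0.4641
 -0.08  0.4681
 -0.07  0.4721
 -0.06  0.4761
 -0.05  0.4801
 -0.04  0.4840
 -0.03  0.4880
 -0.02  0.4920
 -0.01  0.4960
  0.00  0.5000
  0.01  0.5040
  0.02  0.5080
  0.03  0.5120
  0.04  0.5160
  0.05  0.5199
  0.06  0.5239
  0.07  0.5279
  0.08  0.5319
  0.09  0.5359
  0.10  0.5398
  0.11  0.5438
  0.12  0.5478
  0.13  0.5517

€30.44

σ√T = 0.22 × 1.4142 = 0.3111
ln(S/K) + (r + σ²/2)T = ln(263/283) + (0.028 + 0.22²/2)·2 = -0.0733 + 0.1044 = 0.0311
d₁ = 0.0311 / 0.3111 = 0.1000 → 0.10
d₂ = d₁ − σ√T = 0.1000 − 0.3111 = -0.2111 → -0.21
e^(−rT) = e^(−0.028·2) = 0.9455
N(d₁) = N(0.10) = 0.5398;  N(d₂) = N(-0.21) = 0.4168
C = 263·0.5398 − 283·0.9455·0.4168 = 141.9674 − 111.5259 = 30.4415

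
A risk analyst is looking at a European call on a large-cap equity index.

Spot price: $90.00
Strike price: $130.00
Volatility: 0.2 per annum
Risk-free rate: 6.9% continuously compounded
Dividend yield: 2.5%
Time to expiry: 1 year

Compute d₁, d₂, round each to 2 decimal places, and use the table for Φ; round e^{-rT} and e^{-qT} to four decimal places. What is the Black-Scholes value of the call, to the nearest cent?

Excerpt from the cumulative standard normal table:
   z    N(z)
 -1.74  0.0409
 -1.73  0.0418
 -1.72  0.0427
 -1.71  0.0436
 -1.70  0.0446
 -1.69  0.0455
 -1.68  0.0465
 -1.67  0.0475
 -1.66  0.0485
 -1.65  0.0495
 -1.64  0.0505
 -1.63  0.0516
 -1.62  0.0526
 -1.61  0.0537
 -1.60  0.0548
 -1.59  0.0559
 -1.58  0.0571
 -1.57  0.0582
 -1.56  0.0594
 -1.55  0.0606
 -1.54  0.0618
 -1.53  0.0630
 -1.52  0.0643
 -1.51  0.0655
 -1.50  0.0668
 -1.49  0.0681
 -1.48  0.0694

σ√T = 0.2·√1 = 0.2000
d₁ = [ln(90/130) + (0.069 − 0.025 + 0.2²/2)·1] / 0.2000 = [-0.3677 + 0.0640] / 0.2000 = -1.5186 which rounds to -1.52
d₂ = d₁ − σ√T = -1.5186 − 0.2000 = -1.7186 which rounds to -1.72
exp(−qT) = exp(−0.025·1) = 0.9753;  exp(−rT) = exp(−0.069·1) = 0.9333
N(d₁) = N(-1.52) = 0.0643;  N(d₂) = N(-1.72) = 0.0427
C = 90·0.9753·0.0643 − 130·0.9333·0.0427 = 5.6441 − 5.1807 = 0.4633

$0.46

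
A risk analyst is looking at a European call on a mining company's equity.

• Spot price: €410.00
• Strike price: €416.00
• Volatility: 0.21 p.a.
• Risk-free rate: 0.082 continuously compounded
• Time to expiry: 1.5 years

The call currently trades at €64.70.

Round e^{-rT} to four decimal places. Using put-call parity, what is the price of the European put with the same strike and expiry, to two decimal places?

exp(−rT) = exp(−0.082·1.5) = 0.8843
Put-call parity: C − P = S − K·e^(−rT) = 410 − 416·0.8843 = 410 − 367.8688 = 42.1312
P = C − (C − P) = 64.70 − (42.1312) = 22.5688

€22.57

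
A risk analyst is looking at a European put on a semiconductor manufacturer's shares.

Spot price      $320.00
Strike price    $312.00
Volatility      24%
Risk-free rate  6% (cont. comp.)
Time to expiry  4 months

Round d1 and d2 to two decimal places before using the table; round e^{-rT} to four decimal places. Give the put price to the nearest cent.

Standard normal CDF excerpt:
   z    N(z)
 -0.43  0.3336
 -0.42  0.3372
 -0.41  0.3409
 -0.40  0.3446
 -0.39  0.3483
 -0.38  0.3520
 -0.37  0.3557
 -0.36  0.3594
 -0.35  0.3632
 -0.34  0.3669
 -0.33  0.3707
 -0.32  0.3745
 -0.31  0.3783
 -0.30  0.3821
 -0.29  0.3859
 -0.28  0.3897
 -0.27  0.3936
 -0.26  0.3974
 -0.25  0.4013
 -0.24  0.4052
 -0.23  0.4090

$11.26

T = 0.3333;  σ√T = 0.1386
ln(S/K) + (r + σ²/2)T = ln(320/312) + (0.06 + 0.24²/2)·0.3333 = 0.0253 + 0.0296 = 0.0549
d₁ = 0.0549 / 0.1386 = 0.3963 ≈ 0.40
d₂ = d₁ − σ√T = 0.3963 − 0.1386 = 0.2578 ≈ 0.26
exp(−rT) = exp(−0.06·0.3333) = 0.9802
N(−d₂) = N(-0.26) = 0.3974;  N(−d₁) = N(-0.40) = 0.3446
P = 312·0.9802·0.3974 − 320·0.3446 = 121.5338 − 110.2720 = 11.2618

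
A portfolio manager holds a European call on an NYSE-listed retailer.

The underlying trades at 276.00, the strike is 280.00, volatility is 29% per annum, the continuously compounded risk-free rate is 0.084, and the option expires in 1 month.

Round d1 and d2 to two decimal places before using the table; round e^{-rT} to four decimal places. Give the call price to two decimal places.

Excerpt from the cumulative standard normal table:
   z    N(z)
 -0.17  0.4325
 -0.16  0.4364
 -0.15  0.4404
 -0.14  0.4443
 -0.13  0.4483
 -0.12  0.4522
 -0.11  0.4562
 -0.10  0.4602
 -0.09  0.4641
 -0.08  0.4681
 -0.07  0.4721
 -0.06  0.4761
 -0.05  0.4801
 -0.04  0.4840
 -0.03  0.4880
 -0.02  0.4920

T = 0.08333;  σ√T = 0.0837
d₁ = [ln(276/280) + (0.084 + 0.29²/2)·0.08333] / 0.0837 = [-0.0144 + 0.0105] / 0.0837 = -0.0464 → -0.05
d₂ = d₁ − σ√T = -0.0464 − 0.0837 = -0.1301 → -0.13
exp(−rT) = exp(−0.084·0.08333) = 0.9930
N(d₁) = N(-0.05) = 0.4801;  N(d₂) = N(-0.13) = 0.4483
C = 276·0.4801 − 280·0.9930·0.4483 = 132.5076 − 124.6453 = 7.8623

7.86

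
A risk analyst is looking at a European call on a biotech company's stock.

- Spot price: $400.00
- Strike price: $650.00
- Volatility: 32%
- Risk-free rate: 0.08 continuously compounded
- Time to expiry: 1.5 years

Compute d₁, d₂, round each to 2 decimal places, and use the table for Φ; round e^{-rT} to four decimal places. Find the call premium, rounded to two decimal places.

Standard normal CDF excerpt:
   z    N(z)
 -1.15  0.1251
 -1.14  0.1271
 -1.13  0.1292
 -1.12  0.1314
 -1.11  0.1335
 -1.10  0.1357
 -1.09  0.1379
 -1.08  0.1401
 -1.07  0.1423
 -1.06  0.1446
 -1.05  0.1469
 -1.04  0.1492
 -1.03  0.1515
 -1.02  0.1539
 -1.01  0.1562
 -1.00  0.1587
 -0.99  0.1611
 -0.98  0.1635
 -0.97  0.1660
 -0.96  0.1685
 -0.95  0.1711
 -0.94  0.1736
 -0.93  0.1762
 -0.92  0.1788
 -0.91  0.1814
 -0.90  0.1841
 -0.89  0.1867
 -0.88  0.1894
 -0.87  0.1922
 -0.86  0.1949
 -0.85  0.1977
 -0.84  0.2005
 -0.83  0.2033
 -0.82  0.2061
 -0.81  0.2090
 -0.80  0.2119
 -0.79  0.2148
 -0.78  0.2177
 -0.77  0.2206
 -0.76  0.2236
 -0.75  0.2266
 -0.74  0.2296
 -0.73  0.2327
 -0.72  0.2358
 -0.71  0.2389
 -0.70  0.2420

T = 1.5;  σ√T = 0.3919
d₁ = [ln(400/650) + (0.08 + 0.32²/2)·1.5] / 0.3919 = [-0.4855 + 0.1968] / 0.3919 = -0.7367 ≈ -0.74
d₂ = d₁ − σ√T = -0.7367 − 0.3919 = -1.1286 ≈ -1.13
exp(−rT) = exp(−0.08·1.5) = 0.8869
N(d₁) = N(-0.74) = 0.2296;  N(d₂) = N(-1.13) = 0.1292
C = 400·0.2296 − 650·0.8869·0.1292 = 91.8400 − 74.4819 = 17.3581

$17.36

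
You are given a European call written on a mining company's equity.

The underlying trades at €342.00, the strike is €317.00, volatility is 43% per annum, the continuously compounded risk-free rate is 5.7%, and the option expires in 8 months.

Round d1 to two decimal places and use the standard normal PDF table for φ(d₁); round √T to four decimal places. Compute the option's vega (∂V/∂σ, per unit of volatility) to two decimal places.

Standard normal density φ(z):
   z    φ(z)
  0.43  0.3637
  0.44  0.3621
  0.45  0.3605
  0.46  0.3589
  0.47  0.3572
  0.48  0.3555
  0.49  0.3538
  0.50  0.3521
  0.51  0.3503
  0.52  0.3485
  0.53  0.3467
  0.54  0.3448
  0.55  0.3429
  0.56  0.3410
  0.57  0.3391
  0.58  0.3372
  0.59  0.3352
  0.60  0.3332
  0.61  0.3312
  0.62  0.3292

98.32

σ√T = 0.43 × 0.8165 = 0.3511
d₁ = [ln(342/317) + (0.057 + 0.43²/2)·0.6667] / 0.3511 = [0.0759 + 0.0996] / 0.3511 = 0.5000 which rounds to 0.50
√T = √0.6667 = 0.8165
φ(d₁) = φ(0.50) = 0.3521
vega = S·φ(d₁)·√T = 342·0.3521·0.8165 = 98.3215
(Vega is the same for a European call and put with the same parameters.)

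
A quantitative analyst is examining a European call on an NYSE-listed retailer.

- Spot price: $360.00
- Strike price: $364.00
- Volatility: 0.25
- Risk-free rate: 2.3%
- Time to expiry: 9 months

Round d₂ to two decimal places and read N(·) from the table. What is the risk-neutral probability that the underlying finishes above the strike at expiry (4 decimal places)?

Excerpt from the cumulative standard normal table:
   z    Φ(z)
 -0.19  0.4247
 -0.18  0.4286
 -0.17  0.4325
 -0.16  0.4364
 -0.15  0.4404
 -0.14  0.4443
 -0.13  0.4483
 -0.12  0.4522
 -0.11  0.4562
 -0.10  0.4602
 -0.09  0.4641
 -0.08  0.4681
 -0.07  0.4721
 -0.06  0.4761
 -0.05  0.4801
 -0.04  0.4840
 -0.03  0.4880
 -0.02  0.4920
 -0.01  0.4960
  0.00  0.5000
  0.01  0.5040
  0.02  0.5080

T = 0.75;  σ√T = 0.2165
d₁ = [ln(360/364) + (0.023 + 0.25²/2)·0.75] / 0.2165 = [-0.0110 + 0.0407] / 0.2165 = 0.1369 which rounds to 0.14
d₂ = d₁ − σ√T = 0.1369 − 0.2165 = -0.0796 which rounds to -0.08
Pr(exercise) under Q = N(d₂) = 0.4681

0.4681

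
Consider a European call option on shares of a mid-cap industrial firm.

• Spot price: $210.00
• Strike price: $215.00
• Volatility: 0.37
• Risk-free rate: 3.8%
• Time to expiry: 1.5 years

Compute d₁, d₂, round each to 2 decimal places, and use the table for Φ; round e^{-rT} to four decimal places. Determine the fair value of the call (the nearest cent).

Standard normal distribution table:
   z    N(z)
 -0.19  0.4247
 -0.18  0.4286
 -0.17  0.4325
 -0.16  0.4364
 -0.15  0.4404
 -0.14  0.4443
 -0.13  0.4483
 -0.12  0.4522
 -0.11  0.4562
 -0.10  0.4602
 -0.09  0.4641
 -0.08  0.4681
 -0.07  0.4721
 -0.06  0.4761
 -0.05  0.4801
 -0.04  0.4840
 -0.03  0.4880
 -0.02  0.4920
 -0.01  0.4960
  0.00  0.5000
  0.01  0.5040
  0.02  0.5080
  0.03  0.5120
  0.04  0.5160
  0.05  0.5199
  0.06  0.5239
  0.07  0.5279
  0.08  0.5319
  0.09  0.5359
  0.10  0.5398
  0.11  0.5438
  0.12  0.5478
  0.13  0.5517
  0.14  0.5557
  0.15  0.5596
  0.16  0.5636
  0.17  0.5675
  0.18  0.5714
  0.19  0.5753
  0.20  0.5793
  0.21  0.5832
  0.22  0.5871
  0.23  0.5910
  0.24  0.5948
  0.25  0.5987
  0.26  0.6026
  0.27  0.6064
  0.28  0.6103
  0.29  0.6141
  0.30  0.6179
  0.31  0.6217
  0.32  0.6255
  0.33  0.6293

$40.32

σ√T = 0.37·√1.5 = 0.4532
d₁ = [ln(210/215) + (0.038 + 0.37²/2)·1.5] / 0.4532 = [-0.0235 + 0.1597] / 0.4532 = 0.3004 → 0.30
d₂ = d₁ − σ√T = 0.3004 − 0.4532 = -0.1527 → -0.15
exp(−rT) = exp(−0.038·1.5) = 0.9446
N(d₁) = N(0.30) = 0.6179;  N(d₂) = N(-0.15) = 0.4404
C = 210·0.6179 − 215·0.9446·0.4404 = 129.7590 − 89.4404 = 40.3186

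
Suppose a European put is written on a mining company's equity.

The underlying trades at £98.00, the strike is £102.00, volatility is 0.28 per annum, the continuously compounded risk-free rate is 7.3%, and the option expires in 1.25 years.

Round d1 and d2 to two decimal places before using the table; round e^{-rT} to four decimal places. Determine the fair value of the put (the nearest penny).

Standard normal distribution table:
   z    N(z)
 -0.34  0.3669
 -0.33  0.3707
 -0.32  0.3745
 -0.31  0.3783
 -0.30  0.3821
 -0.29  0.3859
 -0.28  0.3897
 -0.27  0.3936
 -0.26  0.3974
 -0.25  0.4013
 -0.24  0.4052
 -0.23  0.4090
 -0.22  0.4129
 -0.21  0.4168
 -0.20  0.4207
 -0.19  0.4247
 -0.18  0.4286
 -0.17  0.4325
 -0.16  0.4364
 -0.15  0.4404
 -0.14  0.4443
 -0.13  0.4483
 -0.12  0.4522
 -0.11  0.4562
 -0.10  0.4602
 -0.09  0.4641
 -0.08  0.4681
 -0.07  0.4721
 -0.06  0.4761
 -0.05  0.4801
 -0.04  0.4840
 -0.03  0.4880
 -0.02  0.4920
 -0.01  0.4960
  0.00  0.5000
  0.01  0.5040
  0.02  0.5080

σ√T = 0.28·√1.25 = 0.3130
d₁ = [ln(98/102) + (0.073 + ½·0.28²)·1.25] / (σ√T) = (-0.0400 + 0.1402) / 0.3130 = 0.3202 which rounds to 0.32
d₂ = 0.3202 − 0.3130 = 0.0072 which rounds to 0.01
e^(−rT) = e^(−0.073·1.25) = 0.9128
N(−d₂) = N(-0.01) = 0.4960;  N(−d₁) = N(-0.32) = 0.3745
P = 102·0.9128·0.4960 − 98·0.3745 = 46.1804 − 36.7010 = 9.4794

£9.48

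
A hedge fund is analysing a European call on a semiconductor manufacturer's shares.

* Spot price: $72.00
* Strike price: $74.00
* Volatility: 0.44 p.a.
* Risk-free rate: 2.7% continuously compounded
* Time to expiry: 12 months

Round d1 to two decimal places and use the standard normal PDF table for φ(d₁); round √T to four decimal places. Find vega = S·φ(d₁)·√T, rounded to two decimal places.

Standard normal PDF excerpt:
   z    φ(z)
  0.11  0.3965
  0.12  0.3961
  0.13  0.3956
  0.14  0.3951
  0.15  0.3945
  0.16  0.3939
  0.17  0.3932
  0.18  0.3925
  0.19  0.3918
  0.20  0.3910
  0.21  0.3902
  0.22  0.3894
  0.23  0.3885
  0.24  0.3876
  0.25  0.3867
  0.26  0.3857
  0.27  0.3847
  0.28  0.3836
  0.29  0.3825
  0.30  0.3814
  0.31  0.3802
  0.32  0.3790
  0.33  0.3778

T = 1;  σ√T = 0.4400
d₁ = [ln(72/74) + (0.027 + 0.44²/2)·1] / 0.4400 = [-0.0274 + 0.1238] / 0.4400 = 0.2191 which rounds to 0.22
√T = √1 = 1.0000
φ(d₁) = φ(0.22) = 0.3894
vega = S·φ(d₁)·√T = 72·0.3894·1.0000 = 28.0368

28.04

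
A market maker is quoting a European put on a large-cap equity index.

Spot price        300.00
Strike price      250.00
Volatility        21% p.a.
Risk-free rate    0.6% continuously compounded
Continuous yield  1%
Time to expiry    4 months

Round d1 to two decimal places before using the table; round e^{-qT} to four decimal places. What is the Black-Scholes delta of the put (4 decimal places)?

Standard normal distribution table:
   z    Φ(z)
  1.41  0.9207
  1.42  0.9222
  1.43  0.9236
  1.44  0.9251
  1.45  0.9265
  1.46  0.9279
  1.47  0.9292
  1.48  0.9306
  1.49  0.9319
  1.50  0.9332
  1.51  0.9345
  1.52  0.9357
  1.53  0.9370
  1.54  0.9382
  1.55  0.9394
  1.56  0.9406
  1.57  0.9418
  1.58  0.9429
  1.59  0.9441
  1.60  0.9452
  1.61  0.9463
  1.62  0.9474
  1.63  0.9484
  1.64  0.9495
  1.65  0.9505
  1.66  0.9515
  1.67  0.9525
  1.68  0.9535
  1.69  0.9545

σ√T = 0.21·√0.3333 = 0.1212
d₁ = [ln(300/250) + (0.006 − 0.01 + 0.21²/2)·0.3333] / 0.1212 = [0.1823 + 0.0060] / 0.1212 = 1.5534 which rounds to 1.55
N(d₁) = N(1.55) = 0.9394
Δ_put = e^(−qT)·(N(d₁) − 1) = 0.9967·(0.9394 − 1) = -0.0604

-0.0604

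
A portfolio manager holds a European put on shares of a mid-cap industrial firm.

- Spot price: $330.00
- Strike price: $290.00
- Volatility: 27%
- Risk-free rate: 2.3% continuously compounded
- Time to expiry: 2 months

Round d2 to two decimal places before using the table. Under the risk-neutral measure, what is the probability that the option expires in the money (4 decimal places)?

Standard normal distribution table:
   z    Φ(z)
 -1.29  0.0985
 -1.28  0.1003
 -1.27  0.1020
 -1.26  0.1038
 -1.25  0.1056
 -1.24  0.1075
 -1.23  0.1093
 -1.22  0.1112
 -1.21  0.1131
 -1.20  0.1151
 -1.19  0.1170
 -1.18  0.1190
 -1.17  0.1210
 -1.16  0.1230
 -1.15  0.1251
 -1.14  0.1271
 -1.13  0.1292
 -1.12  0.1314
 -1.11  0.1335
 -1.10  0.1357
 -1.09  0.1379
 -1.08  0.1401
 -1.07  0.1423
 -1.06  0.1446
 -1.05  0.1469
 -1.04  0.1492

0.1251

σ√T = 0.27·√0.1667 = 0.1102
d₁ = [ln(330/290) + (0.023 + 0.27²/2)·0.1667] / 0.1102 = [0.1292 + 0.0099] / 0.1102 = 1.2621 → 1.26
d₂ = d₁ − σ√T = 1.2621 − 0.1102 = 1.1519 → 1.15
Pr(exercise) under Q = N(−d₂) = N(-1.15) = 0.1251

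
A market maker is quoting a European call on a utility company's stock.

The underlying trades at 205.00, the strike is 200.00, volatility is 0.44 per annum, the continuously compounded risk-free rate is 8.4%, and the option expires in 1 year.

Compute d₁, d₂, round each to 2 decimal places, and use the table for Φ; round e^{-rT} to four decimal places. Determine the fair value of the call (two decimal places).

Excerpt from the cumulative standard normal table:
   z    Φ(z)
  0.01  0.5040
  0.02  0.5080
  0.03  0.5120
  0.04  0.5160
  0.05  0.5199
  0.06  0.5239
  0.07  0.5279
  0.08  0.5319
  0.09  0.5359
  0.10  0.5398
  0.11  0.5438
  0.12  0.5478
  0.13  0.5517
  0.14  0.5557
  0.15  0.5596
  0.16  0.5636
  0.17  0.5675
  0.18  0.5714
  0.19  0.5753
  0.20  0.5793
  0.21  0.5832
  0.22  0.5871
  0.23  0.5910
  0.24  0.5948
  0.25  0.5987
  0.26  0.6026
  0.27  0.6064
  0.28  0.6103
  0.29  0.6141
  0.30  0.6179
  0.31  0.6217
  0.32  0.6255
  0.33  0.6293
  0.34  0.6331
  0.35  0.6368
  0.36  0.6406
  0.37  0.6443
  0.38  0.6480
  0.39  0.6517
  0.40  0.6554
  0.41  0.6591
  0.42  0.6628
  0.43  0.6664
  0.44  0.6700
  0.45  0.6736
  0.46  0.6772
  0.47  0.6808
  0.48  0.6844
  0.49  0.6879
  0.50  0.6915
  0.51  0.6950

σ√T = 0.44 × 1.0000 = 0.4400
ln(S/K) + (r + σ²/2)T = ln(205/200) + (0.084 + 0.44²/2)·1 = 0.0247 + 0.1808 = 0.2055
d₁ = 0.2055 / 0.4400 = 0.4670 → 0.47
d₂ = d₁ − σ√T = 0.4670 − 0.4400 = 0.0270 → 0.03
exp(−rT) = exp(−0.084·1) = 0.9194
C = 205·N(0.47) − 200·0.9194·N(0.03) = 205·0.6808 − 200·0.9194·0.5120 = 139.5640 − 94.1466 = 45.4174

45.42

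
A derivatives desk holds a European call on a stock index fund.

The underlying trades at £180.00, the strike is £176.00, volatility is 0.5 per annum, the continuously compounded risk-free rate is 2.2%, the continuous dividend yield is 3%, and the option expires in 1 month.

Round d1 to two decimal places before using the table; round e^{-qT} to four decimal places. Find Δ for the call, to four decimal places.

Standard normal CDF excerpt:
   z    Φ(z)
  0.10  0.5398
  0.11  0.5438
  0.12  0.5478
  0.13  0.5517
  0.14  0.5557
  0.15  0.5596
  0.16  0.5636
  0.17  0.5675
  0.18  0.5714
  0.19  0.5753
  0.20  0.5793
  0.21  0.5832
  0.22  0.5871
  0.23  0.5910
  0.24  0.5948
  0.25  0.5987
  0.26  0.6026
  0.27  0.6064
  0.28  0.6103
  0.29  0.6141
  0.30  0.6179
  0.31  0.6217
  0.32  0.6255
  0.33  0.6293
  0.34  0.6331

σ√T = 0.5 × 0.2887 = 0.1443
d₁ = [ln(180/176) + (0.022 − 0.03 + 0.5²/2)·0.08333] / 0.1443 = [0.0225 + 0.0097] / 0.1443 = 0.2232 ≈ 0.22
N(d₁) = N(0.22) = 0.5871
Δ_call = exp(−qT)·N(d₁) = 0.9975·0.5871 = 0.5856

0.5856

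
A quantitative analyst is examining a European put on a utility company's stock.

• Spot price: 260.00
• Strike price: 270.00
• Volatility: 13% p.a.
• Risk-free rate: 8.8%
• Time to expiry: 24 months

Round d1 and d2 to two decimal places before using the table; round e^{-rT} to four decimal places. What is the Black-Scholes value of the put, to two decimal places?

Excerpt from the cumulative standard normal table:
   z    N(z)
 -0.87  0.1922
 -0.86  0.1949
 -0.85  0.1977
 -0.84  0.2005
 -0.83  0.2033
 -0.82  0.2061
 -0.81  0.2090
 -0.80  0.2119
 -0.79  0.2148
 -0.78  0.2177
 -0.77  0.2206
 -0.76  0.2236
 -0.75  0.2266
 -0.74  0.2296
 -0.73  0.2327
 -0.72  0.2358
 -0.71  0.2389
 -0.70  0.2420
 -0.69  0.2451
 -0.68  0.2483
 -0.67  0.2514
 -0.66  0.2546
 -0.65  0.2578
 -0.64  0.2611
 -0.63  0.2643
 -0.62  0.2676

σ√T = 0.13·√2 = 0.1838
ln(S/K) + (r + σ²/2)T = ln(260/270) + (0.088 + 0.13²/2)·2 = -0.0377 + 0.1929 = 0.1552
d₁ = 0.1552 / 0.1838 = 0.8440 ⇒ 0.84
d₂ = d₁ − σ√T = 0.8440 − 0.1838 = 0.6601 ⇒ 0.66
e^(−rT) = e^(−0.088·2) = 0.8386
P = 270·0.8386·N(-0.66) − 260·N(-0.84) = 270·0.8386·0.2546 − 260·0.2005 = 57.6470 − 52.1300 = 5.5170

5.52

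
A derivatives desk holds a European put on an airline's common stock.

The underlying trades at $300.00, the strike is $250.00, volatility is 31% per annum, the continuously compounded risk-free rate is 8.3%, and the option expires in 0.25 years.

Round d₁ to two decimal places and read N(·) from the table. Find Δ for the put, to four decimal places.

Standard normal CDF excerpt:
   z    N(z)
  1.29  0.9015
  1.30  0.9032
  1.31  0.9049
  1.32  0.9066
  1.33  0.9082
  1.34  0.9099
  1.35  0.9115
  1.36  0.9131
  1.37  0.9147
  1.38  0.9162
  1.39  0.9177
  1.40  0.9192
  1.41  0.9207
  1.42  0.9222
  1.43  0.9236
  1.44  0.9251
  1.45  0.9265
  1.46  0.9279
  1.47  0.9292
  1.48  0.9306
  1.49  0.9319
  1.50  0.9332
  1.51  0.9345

σ√T = 0.31 × 0.5000 = 0.1550
d₁ = [ln(300/250) + (0.083 + 0.31²/2)·0.25] / 0.1550 = [0.1823 + 0.0328] / 0.1550 = 1.3876 which rounds to 1.39
N(d₁) = N(1.39) = 0.9177
Δ_put = N(d₁) − 1 = 0.9177 − 1 = -0.0823

-0.0823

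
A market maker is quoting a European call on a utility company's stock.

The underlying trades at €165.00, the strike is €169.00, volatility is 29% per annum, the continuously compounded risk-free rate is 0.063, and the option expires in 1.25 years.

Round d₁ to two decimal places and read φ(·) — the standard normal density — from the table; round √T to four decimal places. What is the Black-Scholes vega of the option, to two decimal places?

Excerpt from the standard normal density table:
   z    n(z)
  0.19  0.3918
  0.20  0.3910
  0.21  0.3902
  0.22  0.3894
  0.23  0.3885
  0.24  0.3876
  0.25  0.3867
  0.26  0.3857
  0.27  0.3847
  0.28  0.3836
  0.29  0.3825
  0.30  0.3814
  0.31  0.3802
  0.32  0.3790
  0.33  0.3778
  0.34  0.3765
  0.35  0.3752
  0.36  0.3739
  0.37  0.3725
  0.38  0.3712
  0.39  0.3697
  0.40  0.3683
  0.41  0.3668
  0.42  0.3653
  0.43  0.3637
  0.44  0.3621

σ√T = 0.29 × 1.1180 = 0.3242
d₁ = [ln(165/169) + (0.063 + 0.29²/2)·1.25] / 0.3242 = [-0.0240 + 0.1313] / 0.3242 = 0.3311 ⇒ 0.33
√T = √1.25 = 1.1180
φ(d₁) = φ(0.33) = 0.3778
vega = S·φ(d₁)·√T = 165·0.3778·1.1180 = 69.6928

69.69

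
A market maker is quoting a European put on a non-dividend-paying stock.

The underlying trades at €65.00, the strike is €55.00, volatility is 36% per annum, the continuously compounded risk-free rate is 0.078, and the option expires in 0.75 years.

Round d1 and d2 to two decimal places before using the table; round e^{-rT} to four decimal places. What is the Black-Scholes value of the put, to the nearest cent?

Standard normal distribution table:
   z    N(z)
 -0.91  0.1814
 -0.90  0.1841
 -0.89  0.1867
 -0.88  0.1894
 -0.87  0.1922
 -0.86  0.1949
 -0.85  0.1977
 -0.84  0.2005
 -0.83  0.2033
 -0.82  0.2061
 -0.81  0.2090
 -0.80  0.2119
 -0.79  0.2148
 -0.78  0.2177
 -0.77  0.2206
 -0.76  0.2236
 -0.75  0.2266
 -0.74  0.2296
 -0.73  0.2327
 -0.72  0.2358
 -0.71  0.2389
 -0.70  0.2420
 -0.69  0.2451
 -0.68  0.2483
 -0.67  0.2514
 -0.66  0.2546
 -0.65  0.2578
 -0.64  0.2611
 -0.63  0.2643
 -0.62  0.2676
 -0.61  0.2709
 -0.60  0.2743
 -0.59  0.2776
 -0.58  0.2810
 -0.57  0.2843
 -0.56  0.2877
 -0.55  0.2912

€2.44

T = 0.75;  σ√T = 0.3118
d₁ = [ln(65/55) + (0.078 + ½·0.36²)·0.75] / (σ√T) = (0.1671 + 0.1071) / 0.3118 = 0.8793 ≈ 0.88
d₂ = 0.8793 − 0.3118 = 0.5676 ≈ 0.57
exp(−rT) = exp(−0.078·0.75) = 0.9432
P = 55·0.9432·N(-0.57) − 65·N(-0.88) = 55·0.9432·0.2843 − 65·0.1894 = 14.7483 − 12.3110 = 2.4373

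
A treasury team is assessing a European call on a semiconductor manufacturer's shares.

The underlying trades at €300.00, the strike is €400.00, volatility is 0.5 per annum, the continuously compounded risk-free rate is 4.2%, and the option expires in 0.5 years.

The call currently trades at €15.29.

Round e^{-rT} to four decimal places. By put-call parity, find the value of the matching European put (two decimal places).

€106.97

e^(−rT) = e^(−0.042·0.5) = 0.9792
Put-call parity: C − P = S − K·e^(−rT) = 300 − 400·0.9792 = 300 − 391.6800 = -91.6800
P = C − (C − P) = 15.29 − (-91.6800) = 106.9700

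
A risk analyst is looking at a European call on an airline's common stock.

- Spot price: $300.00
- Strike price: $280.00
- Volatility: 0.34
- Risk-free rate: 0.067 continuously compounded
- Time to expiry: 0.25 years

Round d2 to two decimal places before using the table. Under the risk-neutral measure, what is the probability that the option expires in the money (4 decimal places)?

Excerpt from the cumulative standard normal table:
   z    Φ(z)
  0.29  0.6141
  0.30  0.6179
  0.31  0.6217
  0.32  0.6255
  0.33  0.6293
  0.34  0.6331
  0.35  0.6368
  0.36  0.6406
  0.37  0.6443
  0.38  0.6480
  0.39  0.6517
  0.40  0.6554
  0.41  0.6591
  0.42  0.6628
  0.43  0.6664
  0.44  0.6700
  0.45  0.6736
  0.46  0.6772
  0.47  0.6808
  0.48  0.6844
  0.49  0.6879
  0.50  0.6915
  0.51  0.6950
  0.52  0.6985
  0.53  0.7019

σ√T = 0.34·√0.25 = 0.1700
d₁ = [ln(300/280) + (0.067 + 0.34²/2)·0.25] / 0.1700 = [0.0690 + 0.0312] / 0.1700 = 0.5894 ≈ 0.59
d₂ = d₁ − σ√T = 0.5894 − 0.1700 = 0.4194 ≈ 0.42
Risk-neutral Pr[S_T > K] = N(d₂) = N(0.42) = 0.6628

0.6628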